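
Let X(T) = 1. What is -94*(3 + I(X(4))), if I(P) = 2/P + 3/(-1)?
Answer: -188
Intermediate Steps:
I(P) = -3 + 2/P (I(P) = 2/P + 3*(-1) = 2/P - 3 = -3 + 2/P)
-94*(3 + I(X(4))) = -94*(3 + (-3 + 2/1)) = -94*(3 + (-3 + 2*1)) = -94*(3 + (-3 + 2)) = -94*(3 - 1) = -94*2 = -188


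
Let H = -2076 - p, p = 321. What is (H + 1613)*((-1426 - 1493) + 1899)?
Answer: 799680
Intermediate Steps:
H = -2397 (H = -2076 - 1*321 = -2076 - 321 = -2397)
(H + 1613)*((-1426 - 1493) + 1899) = (-2397 + 1613)*((-1426 - 1493) + 1899) = -784*(-2919 + 1899) = -784*(-1020) = 799680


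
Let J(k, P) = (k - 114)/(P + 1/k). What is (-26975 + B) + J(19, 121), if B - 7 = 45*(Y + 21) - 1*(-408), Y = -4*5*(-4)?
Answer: -10127261/460 ≈ -22016.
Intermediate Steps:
Y = 80 (Y = -20*(-4) = 80)
J(k, P) = (-114 + k)/(P + 1/k)
B = 4960 (B = 7 + (45*(80 + 21) - 1*(-408)) = 7 + (45*101 + 408) = 7 + (4545 + 408) = 7 + 4953 = 4960)
(-26975 + B) + J(19, 121) = (-26975 + 4960) + 19*(-114 + 19)/(1 + 121*19) = -22015 + 19*(-95)/(1 + 2299) = -22015 + 19*(-95)/2300 = -22015 + 19*(1/2300)*(-95) = -22015 - 361/460 = -10127261/460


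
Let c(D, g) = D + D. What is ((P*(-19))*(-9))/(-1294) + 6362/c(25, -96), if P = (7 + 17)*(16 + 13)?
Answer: 570407/16175 ≈ 35.265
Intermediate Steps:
P = 696 (P = 24*29 = 696)
c(D, g) = 2*D
((P*(-19))*(-9))/(-1294) + 6362/c(25, -96) = ((696*(-19))*(-9))/(-1294) + 6362/((2*25)) = -13224*(-9)*(-1/1294) + 6362/50 = 119016*(-1/1294) + 6362*(1/50) = -59508/647 + 3181/25 = 570407/16175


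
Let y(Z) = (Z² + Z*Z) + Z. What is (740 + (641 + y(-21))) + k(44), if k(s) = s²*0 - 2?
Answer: 2240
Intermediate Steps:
y(Z) = Z + 2*Z² (y(Z) = (Z² + Z²) + Z = 2*Z² + Z = Z + 2*Z²)
k(s) = -2 (k(s) = 0 - 2 = -2)
(740 + (641 + y(-21))) + k(44) = (740 + (641 - 21*(1 + 2*(-21)))) - 2 = (740 + (641 - 21*(1 - 42))) - 2 = (740 + (641 - 21*(-41))) - 2 = (740 + (641 + 861)) - 2 = (740 + 1502) - 2 = 2242 - 2 = 2240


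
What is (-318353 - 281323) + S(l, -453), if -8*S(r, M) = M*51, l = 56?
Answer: -4774305/8 ≈ -5.9679e+5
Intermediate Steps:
S(r, M) = -51*M/8 (S(r, M) = -M*51/8 = -51*M/8)
(-318353 - 281323) + S(l, -453) = (-318353 - 281323) - 51/8*(-453) = -599676 + 23103/8 = -4774305/8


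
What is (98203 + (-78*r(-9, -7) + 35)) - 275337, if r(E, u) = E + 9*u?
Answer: -171483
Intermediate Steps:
(98203 + (-78*r(-9, -7) + 35)) - 275337 = (98203 + (-78*(-9 + 9*(-7)) + 35)) - 275337 = (98203 + (-78*(-9 - 63) + 35)) - 275337 = (98203 + (-78*(-72) + 35)) - 275337 = (98203 + (5616 + 35)) - 275337 = (98203 + 5651) - 275337 = 103854 - 275337 = -171483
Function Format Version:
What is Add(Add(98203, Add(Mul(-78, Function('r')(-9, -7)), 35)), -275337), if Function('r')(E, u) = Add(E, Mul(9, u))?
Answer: -171483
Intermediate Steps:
Add(Add(98203, Add(Mul(-78, Function('r')(-9, -7)), 35)), -275337) = Add(Add(98203, Add(Mul(-78, Add(-9, Mul(9, -7))), 35)), -275337) = Add(Add(98203, Add(Mul(-78, Add(-9, -63)), 35)), -275337) = Add(Add(98203, Add(Mul(-78, -72), 35)), -275337) = Add(Add(98203, Add(5616, 35)), -275337) = Add(Add(98203, 5651), -275337) = Add(103854, -275337) = -171483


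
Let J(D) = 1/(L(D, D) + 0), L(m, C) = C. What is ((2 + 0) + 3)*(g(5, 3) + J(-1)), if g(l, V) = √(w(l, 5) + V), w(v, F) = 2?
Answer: -5 + 5*√5 ≈ 6.1803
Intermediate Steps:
J(D) = 1/D (J(D) = 1/(D + 0) = 1/D)
g(l, V) = √(2 + V)
((2 + 0) + 3)*(g(5, 3) + J(-1)) = ((2 + 0) + 3)*(√(2 + 3) + 1/(-1)) = (2 + 3)*(√5 - 1) = 5*(-1 + √5) = -5 + 5*√5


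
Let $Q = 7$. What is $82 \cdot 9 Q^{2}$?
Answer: $36162$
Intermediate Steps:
$82 \cdot 9 Q^{2} = 82 \cdot 9 \cdot 7^{2} = 738 \cdot 49 = 36162$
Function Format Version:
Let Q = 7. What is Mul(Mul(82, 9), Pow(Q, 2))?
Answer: 36162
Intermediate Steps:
Mul(Mul(82, 9), Pow(Q, 2)) = Mul(Mul(82, 9), Pow(7, 2)) = Mul(738, 49) = 36162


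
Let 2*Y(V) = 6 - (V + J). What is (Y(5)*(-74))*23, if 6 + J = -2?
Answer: -7659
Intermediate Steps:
J = -8 (J = -6 - 2 = -8)
Y(V) = 7 - V/2 (Y(V) = (6 - (V - 8))/2 = (6 - (-8 + V))/2 = (6 + (8 - V))/2 = (14 - V)/2 = 7 - V/2)
(Y(5)*(-74))*23 = ((7 - ½*5)*(-74))*23 = ((7 - 5/2)*(-74))*23 = ((9/2)*(-74))*23 = -333*23 = -7659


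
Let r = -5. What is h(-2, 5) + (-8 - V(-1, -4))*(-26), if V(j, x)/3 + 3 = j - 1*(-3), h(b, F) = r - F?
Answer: 120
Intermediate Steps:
h(b, F) = -5 - F
V(j, x) = 3*j (V(j, x) = -9 + 3*(j - 1*(-3)) = -9 + 3*(j + 3) = -9 + 3*(3 + j) = -9 + (9 + 3*j) = 3*j)
h(-2, 5) + (-8 - V(-1, -4))*(-26) = (-5 - 1*5) + (-8 - 3*(-1))*(-26) = (-5 - 5) + (-8 - 1*(-3))*(-26) = -10 + (-8 + 3)*(-26) = -10 - 5*(-26) = -10 + 130 = 120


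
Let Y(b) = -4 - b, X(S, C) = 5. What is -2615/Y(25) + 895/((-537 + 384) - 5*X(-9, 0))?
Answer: 439515/5162 ≈ 85.144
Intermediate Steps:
-2615/Y(25) + 895/((-537 + 384) - 5*X(-9, 0)) = -2615/(-4 - 1*25) + 895/((-537 + 384) - 5*5) = -2615/(-4 - 25) + 895/(-153 - 25) = -2615/(-29) + 895/(-178) = -2615*(-1/29) + 895*(-1/178) = 2615/29 - 895/178 = 439515/5162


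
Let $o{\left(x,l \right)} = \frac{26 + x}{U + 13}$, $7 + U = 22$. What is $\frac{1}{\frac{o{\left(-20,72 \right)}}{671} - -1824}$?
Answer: $\frac{9394}{17134659} \approx 0.00054825$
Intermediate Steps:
$U = 15$ ($U = -7 + 22 = 15$)
$o{\left(x,l \right)} = \frac{13}{14} + \frac{x}{28}$ ($o{\left(x,l \right)} = \frac{26 + x}{15 + 13} = \frac{26 + x}{28} = \left(26 + x\right) \frac{1}{28} = \frac{13}{14} + \frac{x}{28}$)
$\frac{1}{\frac{o{\left(-20,72 \right)}}{671} - -1824} = \frac{1}{\frac{\frac{13}{14} + \frac{1}{28} \left(-20\right)}{671} - -1824} = \frac{1}{\left(\frac{13}{14} - \frac{5}{7}\right) \frac{1}{671} + 1824} = \frac{1}{\frac{3}{14} \cdot \frac{1}{671} + 1824} = \frac{1}{\frac{3}{9394} + 1824} = \frac{1}{\frac{17134659}{9394}} = \frac{9394}{17134659}$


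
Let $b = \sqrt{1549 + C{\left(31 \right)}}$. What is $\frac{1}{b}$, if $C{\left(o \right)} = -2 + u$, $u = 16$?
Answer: $\frac{\sqrt{1563}}{1563} \approx 0.025294$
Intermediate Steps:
$C{\left(o \right)} = 14$ ($C{\left(o \right)} = -2 + 16 = 14$)
$b = \sqrt{1563}$ ($b = \sqrt{1549 + 14} = \sqrt{1563} \approx 39.535$)
$\frac{1}{b} = \frac{1}{\sqrt{1563}} = \frac{\sqrt{1563}}{1563}$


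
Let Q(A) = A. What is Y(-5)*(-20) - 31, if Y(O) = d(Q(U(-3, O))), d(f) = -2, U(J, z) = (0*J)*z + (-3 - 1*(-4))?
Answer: 9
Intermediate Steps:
U(J, z) = 1 (U(J, z) = 0*z + (-3 + 4) = 0 + 1 = 1)
Y(O) = -2
Y(-5)*(-20) - 31 = -2*(-20) - 31 = 40 - 31 = 9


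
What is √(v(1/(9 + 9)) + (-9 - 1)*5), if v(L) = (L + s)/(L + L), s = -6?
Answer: 3*I*√46/2 ≈ 10.173*I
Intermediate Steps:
v(L) = (-6 + L)/(2*L) (v(L) = (L - 6)/(L + L) = (-6 + L)/((2*L)) = (-6 + L)*(1/(2*L)) = (-6 + L)/(2*L))
√(v(1/(9 + 9)) + (-9 - 1)*5) = √((-6 + 1/(9 + 9))/(2*(1/(9 + 9))) + (-9 - 1)*5) = √((-6 + 1/18)/(2*(1/18)) - 10*5) = √((-6 + 1/18)/(2*(1/18)) - 50) = √((½)*18*(-107/18) - 50) = √(-107/2 - 50) = √(-207/2) = 3*I*√46/2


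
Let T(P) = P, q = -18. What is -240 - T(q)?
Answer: -222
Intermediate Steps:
-240 - T(q) = -240 - 1*(-18) = -240 + 18 = -222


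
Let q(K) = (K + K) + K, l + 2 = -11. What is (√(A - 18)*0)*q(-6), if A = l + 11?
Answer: 0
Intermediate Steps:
l = -13 (l = -2 - 11 = -13)
A = -2 (A = -13 + 11 = -2)
q(K) = 3*K (q(K) = 2*K + K = 3*K)
(√(A - 18)*0)*q(-6) = (√(-2 - 18)*0)*(3*(-6)) = (√(-20)*0)*(-18) = ((2*I*√5)*0)*(-18) = 0*(-18) = 0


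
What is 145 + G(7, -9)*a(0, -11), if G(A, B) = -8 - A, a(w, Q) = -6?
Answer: 235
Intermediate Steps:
145 + G(7, -9)*a(0, -11) = 145 + (-8 - 1*7)*(-6) = 145 + (-8 - 7)*(-6) = 145 - 15*(-6) = 145 + 90 = 235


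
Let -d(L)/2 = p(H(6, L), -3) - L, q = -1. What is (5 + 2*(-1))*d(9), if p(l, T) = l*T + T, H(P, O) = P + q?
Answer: 162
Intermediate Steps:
H(P, O) = -1 + P (H(P, O) = P - 1 = -1 + P)
p(l, T) = T + T*l (p(l, T) = T*l + T = T + T*l)
d(L) = 36 + 2*L (d(L) = -2*(-3*(1 + (-1 + 6)) - L) = -2*(-3*(1 + 5) - L) = -2*(-3*6 - L) = -2*(-18 - L) = 36 + 2*L)
(5 + 2*(-1))*d(9) = (5 + 2*(-1))*(36 + 2*9) = (5 - 2)*(36 + 18) = 3*54 = 162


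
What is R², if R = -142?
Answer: 20164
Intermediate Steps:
R² = (-142)² = 20164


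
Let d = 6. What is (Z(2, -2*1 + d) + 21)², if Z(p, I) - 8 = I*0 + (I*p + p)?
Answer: 1521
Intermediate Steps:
Z(p, I) = 8 + p + I*p (Z(p, I) = 8 + (I*0 + (I*p + p)) = 8 + (0 + (p + I*p)) = 8 + (p + I*p) = 8 + p + I*p)
(Z(2, -2*1 + d) + 21)² = ((8 + 2 + (-2*1 + 6)*2) + 21)² = ((8 + 2 + (-2 + 6)*2) + 21)² = ((8 + 2 + 4*2) + 21)² = ((8 + 2 + 8) + 21)² = (18 + 21)² = 39² = 1521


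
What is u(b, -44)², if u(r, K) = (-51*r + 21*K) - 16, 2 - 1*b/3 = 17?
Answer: 1836025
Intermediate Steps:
b = -45 (b = 6 - 3*17 = 6 - 51 = -45)
u(r, K) = -16 - 51*r + 21*K
u(b, -44)² = (-16 - 51*(-45) + 21*(-44))² = (-16 + 2295 - 924)² = 1355² = 1836025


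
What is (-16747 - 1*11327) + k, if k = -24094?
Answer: -52168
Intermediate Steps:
(-16747 - 1*11327) + k = (-16747 - 1*11327) - 24094 = (-16747 - 11327) - 24094 = -28074 - 24094 = -52168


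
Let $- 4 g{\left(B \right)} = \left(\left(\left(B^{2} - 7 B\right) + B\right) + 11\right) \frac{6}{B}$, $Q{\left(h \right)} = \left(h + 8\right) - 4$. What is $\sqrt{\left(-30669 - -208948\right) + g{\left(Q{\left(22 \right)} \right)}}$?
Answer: $\frac{\sqrt{120495895}}{26} \approx 422.19$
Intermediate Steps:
$Q{\left(h \right)} = 4 + h$ ($Q{\left(h \right)} = \left(8 + h\right) - 4 = 4 + h$)
$g{\left(B \right)} = - \frac{3 \left(11 + B^{2} - 6 B\right)}{2 B}$ ($g{\left(B \right)} = - \frac{\left(\left(\left(B^{2} - 7 B\right) + B\right) + 11\right) \frac{6}{B}}{4} = - \frac{\left(\left(B^{2} - 6 B\right) + 11\right) \frac{6}{B}}{4} = - \frac{\left(11 + B^{2} - 6 B\right) \frac{6}{B}}{4} = - \frac{6 \frac{1}{B} \left(11 + B^{2} - 6 B\right)}{4} = - \frac{3 \left(11 + B^{2} - 6 B\right)}{2 B}$)
$\sqrt{\left(-30669 - -208948\right) + g{\left(Q{\left(22 \right)} \right)}} = \sqrt{\left(-30669 - -208948\right) - \left(-9 + \frac{3 \left(4 + 22\right)}{2} + \frac{33}{2 \left(4 + 22\right)}\right)} = \sqrt{\left(-30669 + 208948\right) - \left(30 + \frac{33}{52}\right)} = \sqrt{178279 - \frac{1593}{52}} = \sqrt{\frac{9268915}{52}} = \frac{\sqrt{120495895}}{26}$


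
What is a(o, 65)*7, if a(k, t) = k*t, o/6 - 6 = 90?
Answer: 262080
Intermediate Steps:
o = 576 (o = 36 + 6*90 = 36 + 540 = 576)
a(o, 65)*7 = (576*65)*7 = 37440*7 = 262080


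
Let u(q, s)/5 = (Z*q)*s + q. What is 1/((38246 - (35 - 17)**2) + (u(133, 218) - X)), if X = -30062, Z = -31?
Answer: -1/4425421 ≈ -2.2597e-7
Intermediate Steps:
u(q, s) = 5*q - 155*q*s (u(q, s) = 5*((-31*q)*s + q) = 5*(-31*q*s + q) = 5*(q - 31*q*s) = 5*q - 155*q*s)
1/((38246 - (35 - 17)**2) + (u(133, 218) - X)) = 1/((38246 - (35 - 17)**2) + (5*133*(1 - 31*218) - 1*(-30062))) = 1/((38246 - 1*18**2) + (5*133*(1 - 6758) + 30062)) = 1/((38246 - 1*324) + (5*133*(-6757) + 30062)) = 1/((38246 - 324) + (-4493405 + 30062)) = 1/(37922 - 4463343) = 1/(-4425421) = -1/4425421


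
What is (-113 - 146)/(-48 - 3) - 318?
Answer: -15959/51 ≈ -312.92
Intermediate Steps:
(-113 - 146)/(-48 - 3) - 318 = -259/(-51) - 318 = -259*(-1/51) - 318 = 259/51 - 318 = -15959/51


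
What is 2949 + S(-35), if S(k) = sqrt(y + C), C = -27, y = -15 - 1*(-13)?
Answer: 2949 + I*sqrt(29) ≈ 2949.0 + 5.3852*I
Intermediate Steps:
y = -2 (y = -15 + 13 = -2)
S(k) = I*sqrt(29) (S(k) = sqrt(-2 - 27) = sqrt(-29) = I*sqrt(29))
2949 + S(-35) = 2949 + I*sqrt(29)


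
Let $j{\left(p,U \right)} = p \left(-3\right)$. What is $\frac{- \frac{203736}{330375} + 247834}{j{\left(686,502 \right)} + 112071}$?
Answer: $\frac{9097550446}{4038393875} \approx 2.2528$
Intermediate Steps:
$j{\left(p,U \right)} = - 3 p$
$\frac{- \frac{203736}{330375} + 247834}{j{\left(686,502 \right)} + 112071} = \frac{- \frac{203736}{330375} + 247834}{\left(-3\right) 686 + 112071} = \frac{\left(-203736\right) \frac{1}{330375} + 247834}{-2058 + 112071} = \frac{- \frac{67912}{110125} + 247834}{110013} = \frac{27292651338}{110125} \cdot \frac{1}{110013} = \frac{9097550446}{4038393875}$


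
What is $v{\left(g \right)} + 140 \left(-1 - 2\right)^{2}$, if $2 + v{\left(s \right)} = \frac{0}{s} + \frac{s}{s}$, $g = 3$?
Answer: $1259$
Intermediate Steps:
$v{\left(s \right)} = -1$ ($v{\left(s \right)} = -2 + \left(\frac{0}{s} + \frac{s}{s}\right) = -2 + \left(0 + 1\right) = -2 + 1 = -1$)
$v{\left(g \right)} + 140 \left(-1 - 2\right)^{2} = -1 + 140 \left(-1 - 2\right)^{2} = -1 + 140 \left(-3\right)^{2} = -1 + 140 \cdot 9 = -1 + 1260 = 1259$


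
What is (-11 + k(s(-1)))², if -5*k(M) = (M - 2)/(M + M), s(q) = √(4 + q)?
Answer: 36967/300 - 37*√3/25 ≈ 120.66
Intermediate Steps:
k(M) = -(-2 + M)/(10*M) (k(M) = -(M - 2)/(5*(M + M)) = -(-2 + M)/(5*(2*M)) = -(-2 + M)*1/(2*M)/5 = -(-2 + M)/(10*M))
(-11 + k(s(-1)))² = (-11 + (2 - √(4 - 1))/(10*(√(4 - 1))))² = (-11 + (2 - √3)/(10*(√3)))² = (-11 + (√3/3)*(2 - √3)/10)² = (-11 + √3*(2 - √3)/30)²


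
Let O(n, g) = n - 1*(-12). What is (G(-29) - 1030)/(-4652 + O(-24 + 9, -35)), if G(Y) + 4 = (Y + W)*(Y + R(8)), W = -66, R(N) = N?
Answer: -961/4655 ≈ -0.20644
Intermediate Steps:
O(n, g) = 12 + n (O(n, g) = n + 12 = 12 + n)
G(Y) = -4 + (-66 + Y)*(8 + Y) (G(Y) = -4 + (Y - 66)*(Y + 8) = -4 + (-66 + Y)*(8 + Y))
(G(-29) - 1030)/(-4652 + O(-24 + 9, -35)) = ((-532 + (-29)² - 58*(-29)) - 1030)/(-4652 + (12 + (-24 + 9))) = ((-532 + 841 + 1682) - 1030)/(-4652 + (12 - 15)) = (1991 - 1030)/(-4652 - 3) = 961/(-4655) = 961*(-1/4655) = -961/4655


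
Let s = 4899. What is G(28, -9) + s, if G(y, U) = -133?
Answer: 4766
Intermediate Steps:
G(28, -9) + s = -133 + 4899 = 4766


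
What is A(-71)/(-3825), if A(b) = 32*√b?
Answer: -32*I*√71/3825 ≈ -0.070493*I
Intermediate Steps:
A(-71)/(-3825) = (32*√(-71))/(-3825) = (32*(I*√71))*(-1/3825) = (32*I*√71)*(-1/3825) = -32*I*√71/3825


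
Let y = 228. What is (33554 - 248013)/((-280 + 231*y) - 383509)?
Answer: 30637/47303 ≈ 0.64768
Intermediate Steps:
(33554 - 248013)/((-280 + 231*y) - 383509) = (33554 - 248013)/((-280 + 231*228) - 383509) = -214459/((-280 + 52668) - 383509) = -214459/(52388 - 383509) = -214459/(-331121) = -214459*(-1/331121) = 30637/47303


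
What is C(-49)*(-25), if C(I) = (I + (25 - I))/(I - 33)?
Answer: 625/82 ≈ 7.6219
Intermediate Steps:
C(I) = 25/(-33 + I)
C(-49)*(-25) = (25/(-33 - 49))*(-25) = (25/(-82))*(-25) = (25*(-1/82))*(-25) = -25/82*(-25) = 625/82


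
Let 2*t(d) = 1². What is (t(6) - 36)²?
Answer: 5041/4 ≈ 1260.3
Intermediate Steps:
t(d) = ½ (t(d) = (½)*1² = (½)*1 = ½)
(t(6) - 36)² = (½ - 36)² = (-71/2)² = 5041/4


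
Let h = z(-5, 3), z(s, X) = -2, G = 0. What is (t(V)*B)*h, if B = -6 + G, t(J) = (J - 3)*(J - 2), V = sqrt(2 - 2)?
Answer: 72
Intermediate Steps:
V = 0 (V = sqrt(0) = 0)
t(J) = (-3 + J)*(-2 + J)
h = -2
B = -6 (B = -6 + 0 = -6)
(t(V)*B)*h = ((6 + 0**2 - 5*0)*(-6))*(-2) = ((6 + 0 + 0)*(-6))*(-2) = (6*(-6))*(-2) = -36*(-2) = 72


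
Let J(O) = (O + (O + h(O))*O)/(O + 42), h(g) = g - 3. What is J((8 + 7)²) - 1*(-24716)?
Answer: 2233324/89 ≈ 25094.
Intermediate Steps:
h(g) = -3 + g
J(O) = (O + O*(-3 + 2*O))/(42 + O) (J(O) = (O + (O + (-3 + O))*O)/(O + 42) = (O + (-3 + 2*O)*O)/(42 + O) = (O + O*(-3 + 2*O))/(42 + O))
J((8 + 7)²) - 1*(-24716) = 2*(8 + 7)²*(-1 + (8 + 7)²)/(42 + (8 + 7)²) - 1*(-24716) = 2*15²*(-1 + 15²)/(42 + 15²) + 24716 = 2*225*(-1 + 225)/(42 + 225) + 24716 = 2*225*224/267 + 24716 = 2*225*(1/267)*224 + 24716 = 33600/89 + 24716 = 2233324/89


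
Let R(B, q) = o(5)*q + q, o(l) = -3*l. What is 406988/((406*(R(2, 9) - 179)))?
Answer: -203494/61915 ≈ -3.2867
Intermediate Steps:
R(B, q) = -14*q (R(B, q) = (-3*5)*q + q = -15*q + q = -14*q)
406988/((406*(R(2, 9) - 179))) = 406988/((406*(-14*9 - 179))) = 406988/((406*(-126 - 179))) = 406988/((406*(-305))) = 406988/(-123830) = 406988*(-1/123830) = -203494/61915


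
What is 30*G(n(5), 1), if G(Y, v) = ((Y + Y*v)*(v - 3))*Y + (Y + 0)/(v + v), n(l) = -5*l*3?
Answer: -676125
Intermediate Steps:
n(l) = -15*l
G(Y, v) = Y/(2*v) + Y*(-3 + v)*(Y + Y*v) (G(Y, v) = ((Y + Y*v)*(-3 + v))*Y + Y/((2*v)) = ((-3 + v)*(Y + Y*v))*Y + Y*(1/(2*v)) = Y*(-3 + v)*(Y + Y*v) + Y/(2*v) = Y/(2*v) + Y*(-3 + v)*(Y + Y*v))
30*G(n(5), 1) = 30*(-½*(-15*5)*(-1 + 2*(-15*5)*1*(3 - 1*1² + 2*1))/1) = 30*(-½*(-75)*1*(-1 + 2*(-75)*1*(3 - 1*1 + 2))) = 30*(-½*(-75)*1*(-1 + 2*(-75)*1*(3 - 1 + 2))) = 30*(-½*(-75)*1*(-1 + 2*(-75)*1*4)) = 30*(-½*(-75)*1*(-1 - 600)) = 30*(-½*(-75)*1*(-601)) = 30*(-45075/2) = -676125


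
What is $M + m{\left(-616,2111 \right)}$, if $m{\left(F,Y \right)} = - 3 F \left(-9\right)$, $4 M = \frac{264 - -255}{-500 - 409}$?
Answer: $- \frac{20158157}{1212} \approx -16632.0$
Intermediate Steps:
$M = - \frac{173}{1212}$ ($M = \frac{\frac{1}{-500 - 409} \left(264 - -255\right)}{4} = \frac{\frac{1}{-909} \left(264 + 255\right)}{4} = \frac{\left(- \frac{1}{909}\right) 519}{4} = \frac{1}{4} \left(- \frac{173}{303}\right) = - \frac{173}{1212} \approx -0.14274$)
$m{\left(F,Y \right)} = 27 F$
$M + m{\left(-616,2111 \right)} = - \frac{173}{1212} + 27 \left(-616\right) = - \frac{173}{1212} - 16632 = - \frac{20158157}{1212}$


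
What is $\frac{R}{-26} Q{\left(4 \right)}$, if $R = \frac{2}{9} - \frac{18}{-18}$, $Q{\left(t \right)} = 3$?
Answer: $- \frac{11}{78} \approx -0.14103$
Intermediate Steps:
$R = \frac{11}{9}$ ($R = 2 \cdot \frac{1}{9} - -1 = \frac{2}{9} + 1 = \frac{11}{9} \approx 1.2222$)
$\frac{R}{-26} Q{\left(4 \right)} = \frac{1}{-26} \cdot \frac{11}{9} \cdot 3 = \left(- \frac{1}{26}\right) \frac{11}{9} \cdot 3 = \left(- \frac{11}{234}\right) 3 = - \frac{11}{78}$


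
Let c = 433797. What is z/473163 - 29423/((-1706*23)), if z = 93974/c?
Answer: 6039271274603165/8053861998727818 ≈ 0.74986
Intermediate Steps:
z = 93974/433797 ≈ 0.21663
z/473163 - 29423/((-1706*23)) = (93974/433797)/473163 - 29423/((-1706*23)) = (93974/433797)*(1/473163) - 29423/(-39238) = 93974/205256689911 - 29423*(-1/39238) = 93974/205256689911 + 29423/39238 = 6039271274603165/8053861998727818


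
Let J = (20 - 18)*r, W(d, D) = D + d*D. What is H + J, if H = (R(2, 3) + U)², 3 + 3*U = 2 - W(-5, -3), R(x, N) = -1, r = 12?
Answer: 472/9 ≈ 52.444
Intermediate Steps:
W(d, D) = D + D*d
U = -13/3 (U = -1 + (2 - (-3)*(1 - 5))/3 = -1 + (2 - (-3)*(-4))/3 = -1 + (2 - 1*12)/3 = -1 + (2 - 12)/3 = -1 + (⅓)*(-10) = -1 - 10/3 = -13/3 ≈ -4.3333)
J = 24 (J = (20 - 18)*12 = 2*12 = 24)
H = 256/9 (H = (-1 - 13/3)² = (-16/3)² = 256/9 ≈ 28.444)
H + J = 256/9 + 24 = 472/9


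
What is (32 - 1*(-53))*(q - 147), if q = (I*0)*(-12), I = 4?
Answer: -12495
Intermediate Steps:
q = 0 (q = (4*0)*(-12) = 0*(-12) = 0)
(32 - 1*(-53))*(q - 147) = (32 - 1*(-53))*(0 - 147) = (32 + 53)*(-147) = 85*(-147) = -12495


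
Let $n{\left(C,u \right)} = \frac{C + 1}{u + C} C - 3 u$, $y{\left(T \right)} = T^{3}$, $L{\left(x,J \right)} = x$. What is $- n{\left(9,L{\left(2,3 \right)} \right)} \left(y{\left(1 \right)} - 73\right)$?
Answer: $\frac{1728}{11} \approx 157.09$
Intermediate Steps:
$n{\left(C,u \right)} = - 3 u + \frac{C \left(1 + C\right)}{C + u}$ ($n{\left(C,u \right)} = \frac{1 + C}{C + u} C - 3 u = \frac{C \left(1 + C\right)}{C + u} - 3 u = - 3 u + \frac{C \left(1 + C\right)}{C + u}$)
$- n{\left(9,L{\left(2,3 \right)} \right)} \left(y{\left(1 \right)} - 73\right) = - \frac{9 + 9^{2} - 3 \cdot 2^{2} - 27 \cdot 2}{9 + 2} \left(1^{3} - 73\right) = - \frac{9 + 81 - 12 - 54}{11} \left(1 - 73\right) = - \frac{9 + 81 - 12 - 54}{11} \left(-72\right) = - \frac{1}{11} \cdot 24 \left(-72\right) = - \frac{24 \left(-72\right)}{11} = \left(-1\right) \left(- \frac{1728}{11}\right) = \frac{1728}{11}$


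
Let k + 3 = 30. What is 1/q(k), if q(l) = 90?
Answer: 1/90 ≈ 0.011111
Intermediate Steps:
k = 27 (k = -3 + 30 = 27)
1/q(k) = 1/90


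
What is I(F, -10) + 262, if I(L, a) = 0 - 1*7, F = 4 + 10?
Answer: 255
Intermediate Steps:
F = 14
I(L, a) = -7 (I(L, a) = 0 - 7 = -7)
I(F, -10) + 262 = -7 + 262 = 255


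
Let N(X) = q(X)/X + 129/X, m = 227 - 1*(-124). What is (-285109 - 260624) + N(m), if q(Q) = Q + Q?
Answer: -63850484/117 ≈ -5.4573e+5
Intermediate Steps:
q(Q) = 2*Q
m = 351 (m = 227 + 124 = 351)
N(X) = 2 + 129/X (N(X) = (2*X)/X + 129/X = 2 + 129/X)
(-285109 - 260624) + N(m) = (-285109 - 260624) + (2 + 129/351) = -545733 + (2 + 129*(1/351)) = -545733 + (2 + 43/117) = -545733 + 277/117 = -63850484/117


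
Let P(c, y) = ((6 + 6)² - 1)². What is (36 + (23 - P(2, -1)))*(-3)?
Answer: 61170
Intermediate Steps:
P(c, y) = 20449 (P(c, y) = (12² - 1)² = (144 - 1)² = 143² = 20449)
(36 + (23 - P(2, -1)))*(-3) = (36 + (23 - 1*20449))*(-3) = (36 + (23 - 20449))*(-3) = (36 - 20426)*(-3) = -20390*(-3) = 61170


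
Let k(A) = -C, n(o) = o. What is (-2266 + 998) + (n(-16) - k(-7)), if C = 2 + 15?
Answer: -1267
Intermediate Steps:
C = 17
k(A) = -17 (k(A) = -1*17 = -17)
(-2266 + 998) + (n(-16) - k(-7)) = (-2266 + 998) + (-16 - 1*(-17)) = -1268 + (-16 + 17) = -1268 + 1 = -1267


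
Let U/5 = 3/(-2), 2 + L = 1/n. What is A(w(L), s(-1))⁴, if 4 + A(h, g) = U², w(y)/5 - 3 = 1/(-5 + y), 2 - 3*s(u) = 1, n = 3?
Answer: 1908029761/256 ≈ 7.4532e+6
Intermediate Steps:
s(u) = ⅓ (s(u) = ⅔ - ⅓*1 = ⅔ - ⅓ = ⅓)
L = -5/3 (L = -2 + 1/3 = -2 + ⅓ = -5/3 ≈ -1.6667)
U = -15/2 (U = 5*(3/(-2)) = 5*(3*(-½)) = 5*(-3/2) = -15/2 ≈ -7.5000)
w(y) = 15 + 5/(-5 + y)
A(h, g) = 209/4 (A(h, g) = -4 + (-15/2)² = -4 + 225/4 = 209/4)
A(w(L), s(-1))⁴ = (209/4)⁴ = 1908029761/256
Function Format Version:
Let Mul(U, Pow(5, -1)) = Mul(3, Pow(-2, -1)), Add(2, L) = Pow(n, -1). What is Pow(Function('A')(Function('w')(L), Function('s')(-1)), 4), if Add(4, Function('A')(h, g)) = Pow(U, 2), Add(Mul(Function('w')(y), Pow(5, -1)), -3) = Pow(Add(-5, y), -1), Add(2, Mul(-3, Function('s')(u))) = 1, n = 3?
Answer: Rational(1908029761, 256) ≈ 7.4532e+6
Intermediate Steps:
Function('s')(u) = Rational(1, 3) (Function('s')(u) = Add(Rational(2, 3), Mul(Rational(-1, 3), 1)) = Add(Rational(2, 3), Rational(-1, 3)) = Rational(1, 3))
L = Rational(-5, 3) (L = Add(-2, Pow(3, -1)) = Add(-2, Rational(1, 3)) = Rational(-5, 3) ≈ -1.6667)
U = Rational(-15, 2) (U = Mul(5, Mul(3, Pow(-2, -1))) = Mul(5, Mul(3, Rational(-1, 2))) = Mul(5, Rational(-3, 2)) = Rational(-15, 2) ≈ -7.5000)
Function('w')(y) = Add(15, Mul(5, Pow(Add(-5, y), -1)))
Function('A')(h, g) = Rational(209, 4) (Function('A')(h, g) = Add(-4, Pow(Rational(-15, 2), 2)) = Add(-4, Rational(225, 4)) = Rational(209, 4))
Pow(Function('A')(Function('w')(L), Function('s')(-1)), 4) = Pow(Rational(209, 4), 4) = Rational(1908029761, 256)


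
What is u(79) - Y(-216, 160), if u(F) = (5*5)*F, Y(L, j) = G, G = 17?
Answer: 1958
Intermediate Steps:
Y(L, j) = 17
u(F) = 25*F
u(79) - Y(-216, 160) = 25*79 - 1*17 = 1975 - 17 = 1958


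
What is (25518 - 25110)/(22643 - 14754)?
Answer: 408/7889 ≈ 0.051718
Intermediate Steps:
(25518 - 25110)/(22643 - 14754) = 408/7889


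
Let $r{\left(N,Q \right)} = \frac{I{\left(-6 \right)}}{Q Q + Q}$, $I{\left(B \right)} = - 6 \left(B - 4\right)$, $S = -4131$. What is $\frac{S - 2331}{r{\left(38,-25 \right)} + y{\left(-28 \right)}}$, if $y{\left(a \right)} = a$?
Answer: $\frac{7180}{31} \approx 231.61$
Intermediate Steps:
$I{\left(B \right)} = 24 - 6 B$ ($I{\left(B \right)} = - 6 \left(-4 + B\right) = 24 - 6 B$)
$r{\left(N,Q \right)} = \frac{60}{Q + Q^{2}}$ ($r{\left(N,Q \right)} = \frac{24 - -36}{Q Q + Q} = \frac{24 + 36}{Q^{2} + Q} = \frac{60}{Q + Q^{2}}$)
$\frac{S - 2331}{r{\left(38,-25 \right)} + y{\left(-28 \right)}} = \frac{-4131 - 2331}{\frac{60}{\left(-25\right) \left(1 - 25\right)} - 28} = - \frac{6462}{60 \left(- \frac{1}{25}\right) \frac{1}{-24} - 28} = - \frac{6462}{60 \left(- \frac{1}{25}\right) \left(- \frac{1}{24}\right) - 28} = - \frac{6462}{\frac{1}{10} - 28} = - \frac{6462}{- \frac{279}{10}} = \left(-6462\right) \left(- \frac{10}{279}\right) = \frac{7180}{31}$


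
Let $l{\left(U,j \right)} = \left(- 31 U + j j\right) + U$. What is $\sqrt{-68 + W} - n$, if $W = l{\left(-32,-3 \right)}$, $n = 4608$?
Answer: $-4608 + \sqrt{901} \approx -4578.0$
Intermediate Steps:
$l{\left(U,j \right)} = j^{2} - 30 U$ ($l{\left(U,j \right)} = \left(- 31 U + j^{2}\right) + U = \left(j^{2} - 31 U\right) + U = j^{2} - 30 U$)
$W = 969$ ($W = \left(-3\right)^{2} - -960 = 9 + 960 = 969$)
$\sqrt{-68 + W} - n = \sqrt{-68 + 969} - 4608 = \sqrt{901} - 4608 = -4608 + \sqrt{901}$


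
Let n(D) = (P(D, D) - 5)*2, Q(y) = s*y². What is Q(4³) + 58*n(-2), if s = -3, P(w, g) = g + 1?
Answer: -12984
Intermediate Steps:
P(w, g) = 1 + g
Q(y) = -3*y²
n(D) = -8 + 2*D (n(D) = ((1 + D) - 5)*2 = (-4 + D)*2 = -8 + 2*D)
Q(4³) + 58*n(-2) = -3*(4³)² + 58*(-8 + 2*(-2)) = -3*64² + 58*(-8 - 4) = -3*4096 + 58*(-12) = -12288 - 696 = -12984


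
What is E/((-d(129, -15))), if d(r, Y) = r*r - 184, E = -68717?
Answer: 68717/16457 ≈ 4.1755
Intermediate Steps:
d(r, Y) = -184 + r**2 (d(r, Y) = r**2 - 184 = -184 + r**2)
E/((-d(129, -15))) = -68717*(-1/(-184 + 129**2)) = -68717*(-1/(-184 + 16641)) = -68717/((-1*16457)) = -68717/(-16457) = -68717*(-1/16457) = 68717/16457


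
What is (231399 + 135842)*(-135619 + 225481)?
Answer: 33001010742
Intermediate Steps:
(231399 + 135842)*(-135619 + 225481) = 367241*89862 = 33001010742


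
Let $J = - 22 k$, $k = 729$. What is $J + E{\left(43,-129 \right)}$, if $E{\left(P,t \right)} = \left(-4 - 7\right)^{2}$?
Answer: $-15917$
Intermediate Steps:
$J = -16038$ ($J = \left(-22\right) 729 = -16038$)
$E{\left(P,t \right)} = 121$ ($E{\left(P,t \right)} = \left(-11\right)^{2} = 121$)
$J + E{\left(43,-129 \right)} = -16038 + 121 = -15917$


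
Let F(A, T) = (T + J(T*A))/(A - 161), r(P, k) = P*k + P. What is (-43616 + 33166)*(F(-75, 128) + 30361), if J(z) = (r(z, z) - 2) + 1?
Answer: 444048354475/118 ≈ 3.7631e+9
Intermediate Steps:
r(P, k) = P + P*k
J(z) = -1 + z*(1 + z) (J(z) = (z*(1 + z) - 2) + 1 = (-2 + z*(1 + z)) + 1 = -1 + z*(1 + z))
F(A, T) = (-1 + T + A*T*(1 + A*T))/(-161 + A) (F(A, T) = (T + (-1 + (T*A)*(1 + T*A)))/(A - 161) = (T + (-1 + (A*T)*(1 + A*T)))/(-161 + A) = (T + (-1 + A*T*(1 + A*T)))/(-161 + A) = (-1 + T + A*T*(1 + A*T))/(-161 + A))
(-43616 + 33166)*(F(-75, 128) + 30361) = (-43616 + 33166)*((-1 + 128 - 75*128*(1 - 75*128))/(-161 - 75) + 30361) = -10450*((-1 + 128 - 75*128*(1 - 9600))/(-236) + 30361) = -10450*(-(-1 + 128 - 75*128*(-9599))/236 + 30361) = -10450*(-(-1 + 128 + 92150400)/236 + 30361) = -10450*(-1/236*92150527 + 30361) = -10450*(-92150527/236 + 30361) = -10450*(-84985331/236) = 444048354475/118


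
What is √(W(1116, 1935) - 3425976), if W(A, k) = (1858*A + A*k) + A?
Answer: 24*√1403 ≈ 898.96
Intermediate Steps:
W(A, k) = 1859*A + A*k
√(W(1116, 1935) - 3425976) = √(1116*(1859 + 1935) - 3425976) = √(1116*3794 - 3425976) = √(4234104 - 3425976) = √808128 = 24*√1403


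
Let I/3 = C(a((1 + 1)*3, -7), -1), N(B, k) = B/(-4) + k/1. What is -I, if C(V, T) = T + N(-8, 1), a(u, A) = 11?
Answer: -6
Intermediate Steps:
N(B, k) = k - B/4 (N(B, k) = B*(-¼) + k*1 = -B/4 + k = k - B/4)
C(V, T) = 3 + T (C(V, T) = T + (1 - ¼*(-8)) = T + (1 + 2) = T + 3 = 3 + T)
I = 6 (I = 3*(3 - 1) = 3*2 = 6)
-I = -1*6 = -6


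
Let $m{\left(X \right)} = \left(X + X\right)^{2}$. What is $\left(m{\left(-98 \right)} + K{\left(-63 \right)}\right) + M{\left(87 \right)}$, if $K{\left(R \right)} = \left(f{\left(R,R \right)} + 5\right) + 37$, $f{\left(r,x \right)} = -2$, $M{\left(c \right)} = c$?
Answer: $38543$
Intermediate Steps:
$m{\left(X \right)} = 4 X^{2}$ ($m{\left(X \right)} = \left(2 X\right)^{2} = 4 X^{2}$)
$K{\left(R \right)} = 40$ ($K{\left(R \right)} = \left(-2 + 5\right) + 37 = 3 + 37 = 40$)
$\left(m{\left(-98 \right)} + K{\left(-63 \right)}\right) + M{\left(87 \right)} = \left(4 \left(-98\right)^{2} + 40\right) + 87 = \left(4 \cdot 9604 + 40\right) + 87 = \left(38416 + 40\right) + 87 = 38456 + 87 = 38543$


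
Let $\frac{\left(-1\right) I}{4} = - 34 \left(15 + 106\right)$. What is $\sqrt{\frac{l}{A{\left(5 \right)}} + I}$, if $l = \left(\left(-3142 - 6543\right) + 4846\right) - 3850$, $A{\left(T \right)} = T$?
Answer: $\frac{\sqrt{367955}}{5} \approx 121.32$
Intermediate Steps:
$I = 16456$ ($I = - 4 \left(- 34 \left(15 + 106\right)\right) = - 4 \left(\left(-34\right) 121\right) = \left(-4\right) \left(-4114\right) = 16456$)
$l = -8689$ ($l = \left(\left(-3142 - 6543\right) + 4846\right) - 3850 = \left(-9685 + 4846\right) - 3850 = -4839 - 3850 = -8689$)
$\sqrt{\frac{l}{A{\left(5 \right)}} + I} = \sqrt{- \frac{8689}{5} + 16456} = \sqrt{\frac{73591}{5}} = \frac{\sqrt{367955}}{5}$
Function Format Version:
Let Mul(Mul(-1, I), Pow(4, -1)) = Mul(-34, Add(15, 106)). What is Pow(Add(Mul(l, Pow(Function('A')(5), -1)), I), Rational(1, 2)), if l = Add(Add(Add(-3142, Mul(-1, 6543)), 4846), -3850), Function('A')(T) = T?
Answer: Mul(Rational(1, 5), Pow(367955, Rational(1, 2))) ≈ 121.32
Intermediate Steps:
I = 16456 (I = Mul(-4, Mul(-34, Add(15, 106))) = Mul(-4, Mul(-34, 121)) = Mul(-4, -4114) = 16456)
l = -8689 (l = Add(Add(Add(-3142, -6543), 4846), -3850) = Add(Add(-9685, 4846), -3850) = Add(-4839, -3850) = -8689)
Pow(Add(Mul(l, Pow(Function('A')(5), -1)), I), Rational(1, 2)) = Pow(Add(Mul(-8689, Pow(5, -1)), 16456), Rational(1, 2)) = Pow(Add(Mul(-8689, Rational(1, 5)), 16456), Rational(1, 2)) = Pow(Add(Rational(-8689, 5), 16456), Rational(1, 2)) = Pow(Rational(73591, 5), Rational(1, 2)) = Mul(Rational(1, 5), Pow(367955, Rational(1, 2)))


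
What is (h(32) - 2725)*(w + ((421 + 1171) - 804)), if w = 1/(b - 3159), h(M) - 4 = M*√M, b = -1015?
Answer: -8949671031/4174 + 210503104*√2/2087 ≈ -2.0015e+6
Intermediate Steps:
h(M) = 4 + M^(3/2) (h(M) = 4 + M*√M = 4 + M^(3/2))
w = -1/4174 (w = 1/(-1015 - 3159) = 1/(-4174) = -1/4174 ≈ -0.00023958)
(h(32) - 2725)*(w + ((421 + 1171) - 804)) = ((4 + 32^(3/2)) - 2725)*(-1/4174 + ((421 + 1171) - 804)) = ((4 + 128*√2) - 2725)*(-1/4174 + (1592 - 804)) = (-2721 + 128*√2)*(-1/4174 + 788) = (-2721 + 128*√2)*(3289111/4174) = -8949671031/4174 + 210503104*√2/2087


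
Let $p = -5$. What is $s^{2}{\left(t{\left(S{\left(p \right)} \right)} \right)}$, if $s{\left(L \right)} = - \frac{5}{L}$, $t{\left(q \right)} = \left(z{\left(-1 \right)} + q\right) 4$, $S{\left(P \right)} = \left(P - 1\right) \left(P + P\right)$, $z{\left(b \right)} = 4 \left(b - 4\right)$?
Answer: $\frac{1}{1024} \approx 0.00097656$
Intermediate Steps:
$z{\left(b \right)} = -16 + 4 b$ ($z{\left(b \right)} = 4 \left(-4 + b\right) = -16 + 4 b$)
$S{\left(P \right)} = 2 P \left(-1 + P\right)$ ($S{\left(P \right)} = \left(-1 + P\right) 2 P = 2 P \left(-1 + P\right)$)
$t{\left(q \right)} = -80 + 4 q$ ($t{\left(q \right)} = \left(\left(-16 + 4 \left(-1\right)\right) + q\right) 4 = \left(\left(-16 - 4\right) + q\right) 4 = \left(-20 + q\right) 4 = -80 + 4 q$)
$s^{2}{\left(t{\left(S{\left(p \right)} \right)} \right)} = \left(- \frac{5}{-80 + 4 \cdot 2 \left(-5\right) \left(-1 - 5\right)}\right)^{2} = \left(- \frac{5}{-80 + 4 \cdot 2 \left(-5\right) \left(-6\right)}\right)^{2} = \left(- \frac{5}{-80 + 4 \cdot 60}\right)^{2} = \left(- \frac{5}{-80 + 240}\right)^{2} = \left(- \frac{5}{160}\right)^{2} = \left(\left(-5\right) \frac{1}{160}\right)^{2} = \left(- \frac{1}{32}\right)^{2} = \frac{1}{1024}$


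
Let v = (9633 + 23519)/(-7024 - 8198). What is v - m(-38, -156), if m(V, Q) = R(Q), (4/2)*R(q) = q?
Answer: 577082/7611 ≈ 75.822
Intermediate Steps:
R(q) = q/2
m(V, Q) = Q/2
v = -16576/7611 (v = 33152/(-15222) = 33152*(-1/15222) = -16576/7611 ≈ -2.1779)
v - m(-38, -156) = -16576/7611 - (-156)/2 = -16576/7611 - 1*(-78) = -16576/7611 + 78 = 577082/7611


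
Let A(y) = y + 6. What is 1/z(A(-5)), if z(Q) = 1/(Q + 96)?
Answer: 97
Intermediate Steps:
A(y) = 6 + y
z(Q) = 1/(96 + Q)
1/z(A(-5)) = 1/(1/(96 + (6 - 5))) = 1/(1/(96 + 1)) = 1/(1/97) = 97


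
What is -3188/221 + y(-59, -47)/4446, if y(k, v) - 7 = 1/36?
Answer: -39246355/2720952 ≈ -14.424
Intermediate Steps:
y(k, v) = 253/36 (y(k, v) = 7 + 1/36 = 253/36)
-3188/221 + y(-59, -47)/4446 = -3188/221 + (253/36)/4446 = -3188*1/221 + (253/36)*(1/4446) = -3188/221 + 253/160056 = -39246355/2720952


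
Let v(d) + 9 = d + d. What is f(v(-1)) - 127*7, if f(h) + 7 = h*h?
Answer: -775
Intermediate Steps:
v(d) = -9 + 2*d (v(d) = -9 + (d + d) = -9 + 2*d)
f(h) = -7 + h**2 (f(h) = -7 + h*h = -7 + h**2)
f(v(-1)) - 127*7 = (-7 + (-9 + 2*(-1))**2) - 127*7 = (-7 + (-9 - 2)**2) - 889 = (-7 + (-11)**2) - 889 = (-7 + 121) - 889 = 114 - 889 = -775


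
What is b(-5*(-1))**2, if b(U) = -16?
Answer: 256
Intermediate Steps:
b(-5*(-1))**2 = (-16)**2 = 256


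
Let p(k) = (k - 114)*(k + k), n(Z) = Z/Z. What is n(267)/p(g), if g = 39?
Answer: -1/5850 ≈ -0.00017094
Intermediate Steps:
n(Z) = 1
p(k) = 2*k*(-114 + k) (p(k) = (-114 + k)*(2*k) = 2*k*(-114 + k))
n(267)/p(g) = 1/(2*39*(-114 + 39)) = 1/(2*39*(-75)) = 1/(-5850) = 1*(-1/5850) = -1/5850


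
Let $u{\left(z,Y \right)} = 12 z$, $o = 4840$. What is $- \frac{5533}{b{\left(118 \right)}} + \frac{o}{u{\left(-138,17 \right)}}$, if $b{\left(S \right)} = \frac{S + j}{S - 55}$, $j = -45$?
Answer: $- \frac{72200018}{15111} \approx -4778.0$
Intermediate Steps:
$b{\left(S \right)} = \frac{-45 + S}{-55 + S}$ ($b{\left(S \right)} = \frac{S - 45}{S - 55} = \frac{-45 + S}{-55 + S}$)
$- \frac{5533}{b{\left(118 \right)}} + \frac{o}{u{\left(-138,17 \right)}} = - \frac{5533}{\frac{1}{-55 + 118} \left(-45 + 118\right)} + \frac{4840}{12 \left(-138\right)} = - \frac{5533}{\frac{1}{63} \cdot 73} + \frac{4840}{-1656} = - \frac{5533}{\frac{1}{63} \cdot 73} + 4840 \left(- \frac{1}{1656}\right) = - \frac{5533}{\frac{73}{63}} - \frac{605}{207} = \left(-5533\right) \frac{63}{73} - \frac{605}{207} = - \frac{348579}{73} - \frac{605}{207} = - \frac{72200018}{15111}$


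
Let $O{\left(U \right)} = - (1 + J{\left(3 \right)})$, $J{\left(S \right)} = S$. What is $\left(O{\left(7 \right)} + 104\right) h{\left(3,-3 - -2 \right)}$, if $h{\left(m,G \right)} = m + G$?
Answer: $200$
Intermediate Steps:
$O{\left(U \right)} = -4$ ($O{\left(U \right)} = - (1 + 3) = \left(-1\right) 4 = -4$)
$h{\left(m,G \right)} = G + m$
$\left(O{\left(7 \right)} + 104\right) h{\left(3,-3 - -2 \right)} = \left(-4 + 104\right) \left(\left(-3 - -2\right) + 3\right) = 100 \left(\left(-3 + 2\right) + 3\right) = 100 \left(-1 + 3\right) = 100 \cdot 2 = 200$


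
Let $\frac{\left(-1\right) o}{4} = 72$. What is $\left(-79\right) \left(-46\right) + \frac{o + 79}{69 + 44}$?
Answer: $\frac{410433}{113} \approx 3632.1$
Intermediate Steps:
$o = -288$ ($o = \left(-4\right) 72 = -288$)
$\left(-79\right) \left(-46\right) + \frac{o + 79}{69 + 44} = \left(-79\right) \left(-46\right) + \frac{-288 + 79}{69 + 44} = 3634 - \frac{209}{113} = \frac{410433}{113}$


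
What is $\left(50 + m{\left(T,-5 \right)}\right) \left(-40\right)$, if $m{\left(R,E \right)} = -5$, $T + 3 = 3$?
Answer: $-1800$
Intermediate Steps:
$T = 0$ ($T = -3 + 3 = 0$)
$\left(50 + m{\left(T,-5 \right)}\right) \left(-40\right) = \left(50 - 5\right) \left(-40\right) = 45 \left(-40\right) = -1800$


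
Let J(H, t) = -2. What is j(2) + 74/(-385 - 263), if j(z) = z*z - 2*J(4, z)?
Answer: 2555/324 ≈ 7.8858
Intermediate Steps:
j(z) = 4 + z² (j(z) = z*z - 2*(-2) = z² + 4 = 4 + z²)
j(2) + 74/(-385 - 263) = (4 + 2²) + 74/(-385 - 263) = (4 + 4) + 74/(-648) = 8 + 74*(-1/648) = 8 - 37/324 = 2555/324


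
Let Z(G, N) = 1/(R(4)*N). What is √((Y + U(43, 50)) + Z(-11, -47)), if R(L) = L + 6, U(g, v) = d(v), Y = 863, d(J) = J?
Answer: √201681230/470 ≈ 30.216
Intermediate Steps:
U(g, v) = v
R(L) = 6 + L
Z(G, N) = 1/(10*N) (Z(G, N) = 1/((6 + 4)*N) = 1/(10*N))
√((Y + U(43, 50)) + Z(-11, -47)) = √((863 + 50) + (⅒)/(-47)) = √(913 + (⅒)*(-1/47)) = √(913 - 1/470) = √(429109/470) = √201681230/470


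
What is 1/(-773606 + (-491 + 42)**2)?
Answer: -1/572005 ≈ -1.7482e-6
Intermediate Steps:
1/(-773606 + (-491 + 42)**2) = 1/(-773606 + (-449)**2) = 1/(-773606 + 201601) = 1/(-572005) = -1/572005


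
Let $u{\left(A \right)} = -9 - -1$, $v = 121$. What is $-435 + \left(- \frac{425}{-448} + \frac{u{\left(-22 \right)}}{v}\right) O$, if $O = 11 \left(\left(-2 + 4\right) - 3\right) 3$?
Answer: $- \frac{2287203}{4928} \approx -464.12$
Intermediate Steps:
$u{\left(A \right)} = -8$ ($u{\left(A \right)} = -9 + 1 = -8$)
$O = -33$ ($O = 11 \left(2 - 3\right) 3 = 11 \left(-1\right) 3 = \left(-11\right) 3 = -33$)
$-435 + \left(- \frac{425}{-448} + \frac{u{\left(-22 \right)}}{v}\right) O = -435 + \left(- \frac{425}{-448} - \frac{8}{121}\right) \left(-33\right) = -435 + \left(\left(-425\right) \left(- \frac{1}{448}\right) - \frac{8}{121}\right) \left(-33\right) = -435 + \left(\frac{425}{448} - \frac{8}{121}\right) \left(-33\right) = -435 + \frac{47841}{54208} \left(-33\right) = -435 - \frac{143523}{4928} = - \frac{2287203}{4928}$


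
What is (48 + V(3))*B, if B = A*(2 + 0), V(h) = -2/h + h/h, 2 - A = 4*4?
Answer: -4060/3 ≈ -1353.3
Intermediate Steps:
A = -14 (A = 2 - 4*4 = 2 - 1*16 = 2 - 16 = -14)
V(h) = 1 - 2/h (V(h) = -2/h + 1 = 1 - 2/h)
B = -28 (B = -14*(2 + 0) = -14*2 = -28)
(48 + V(3))*B = (48 + (-2 + 3)/3)*(-28) = (48 + (⅓)*1)*(-28) = (48 + ⅓)*(-28) = (145/3)*(-28) = -4060/3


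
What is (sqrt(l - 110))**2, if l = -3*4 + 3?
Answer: -119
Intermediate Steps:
l = -9 (l = -12 + 3 = -9)
(sqrt(l - 110))**2 = (sqrt(-9 - 110))**2 = (sqrt(-119))**2 = (I*sqrt(119))**2 = -119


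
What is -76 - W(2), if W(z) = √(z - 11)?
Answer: -76 - 3*I ≈ -76.0 - 3.0*I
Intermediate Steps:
W(z) = √(-11 + z)
-76 - W(2) = -76 - √(-11 + 2) = -76 - √(-9) = -76 - 3*I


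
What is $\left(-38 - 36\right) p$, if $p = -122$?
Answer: $9028$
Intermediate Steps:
$\left(-38 - 36\right) p = \left(-38 - 36\right) \left(-122\right) = \left(-74\right) \left(-122\right) = 9028$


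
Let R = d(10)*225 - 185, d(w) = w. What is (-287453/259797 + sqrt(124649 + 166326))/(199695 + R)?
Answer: -287453/52416642720 + sqrt(11639)/40352 ≈ 0.0026681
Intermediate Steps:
R = 2065 (R = 10*225 - 185 = 2250 - 185 = 2065)
(-287453/259797 + sqrt(124649 + 166326))/(199695 + R) = (-287453/259797 + sqrt(124649 + 166326))/(199695 + 2065) = (-287453*1/259797 + sqrt(290975))/201760 = (-287453/259797 + 5*sqrt(11639))*(1/201760) = -287453/52416642720 + sqrt(11639)/40352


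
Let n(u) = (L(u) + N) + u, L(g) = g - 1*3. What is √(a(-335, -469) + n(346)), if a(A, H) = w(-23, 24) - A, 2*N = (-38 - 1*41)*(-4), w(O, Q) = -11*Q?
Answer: 3*√102 ≈ 30.299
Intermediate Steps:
N = 158 (N = ((-38 - 1*41)*(-4))/2 = ((-38 - 41)*(-4))/2 = (-79*(-4))/2 = (½)*316 = 158)
a(A, H) = -264 - A (a(A, H) = -11*24 - A = -264 - A)
L(g) = -3 + g (L(g) = g - 3 = -3 + g)
n(u) = 155 + 2*u (n(u) = ((-3 + u) + 158) + u = (155 + u) + u = 155 + 2*u)
√(a(-335, -469) + n(346)) = √((-264 - 1*(-335)) + (155 + 2*346)) = √((-264 + 335) + (155 + 692)) = √(71 + 847) = √918 = 3*√102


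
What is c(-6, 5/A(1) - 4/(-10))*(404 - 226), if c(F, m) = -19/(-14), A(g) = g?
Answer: 1691/7 ≈ 241.57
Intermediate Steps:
c(F, m) = 19/14 (c(F, m) = -19*(-1/14) = 19/14)
c(-6, 5/A(1) - 4/(-10))*(404 - 226) = 19*(404 - 226)/14 = (19/14)*178 = 1691/7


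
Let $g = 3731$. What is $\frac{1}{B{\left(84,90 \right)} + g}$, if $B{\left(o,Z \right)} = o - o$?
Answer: $\frac{1}{3731} \approx 0.00026802$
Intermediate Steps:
$B{\left(o,Z \right)} = 0$
$\frac{1}{B{\left(84,90 \right)} + g} = \frac{1}{0 + 3731} = \frac{1}{3731}$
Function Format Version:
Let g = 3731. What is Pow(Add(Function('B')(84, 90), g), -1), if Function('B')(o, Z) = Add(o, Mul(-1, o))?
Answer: Rational(1, 3731) ≈ 0.00026802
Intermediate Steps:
Function('B')(o, Z) = 0
Pow(Add(Function('B')(84, 90), g), -1) = Pow(Add(0, 3731), -1) = Pow(3731, -1) = Rational(1, 3731)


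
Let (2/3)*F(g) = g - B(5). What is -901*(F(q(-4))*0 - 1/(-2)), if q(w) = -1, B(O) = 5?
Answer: -901/2 ≈ -450.50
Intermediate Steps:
F(g) = -15/2 + 3*g/2 (F(g) = 3*(g - 1*5)/2 = 3*(g - 5)/2 = 3*(-5 + g)/2 = -15/2 + 3*g/2)
-901*(F(q(-4))*0 - 1/(-2)) = -901*((-15/2 + (3/2)*(-1))*0 - 1/(-2)) = -901*((-15/2 - 3/2)*0 - 1*(-½)) = -901*(-9*0 + ½) = -901*(0 + ½) = -901*½ = -901/2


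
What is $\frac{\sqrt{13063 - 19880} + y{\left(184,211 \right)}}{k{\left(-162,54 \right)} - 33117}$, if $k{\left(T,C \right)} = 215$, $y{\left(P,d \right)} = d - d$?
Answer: $- \frac{i \sqrt{6817}}{32902} \approx - 0.0025094 i$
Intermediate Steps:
$y{\left(P,d \right)} = 0$
$\frac{\sqrt{13063 - 19880} + y{\left(184,211 \right)}}{k{\left(-162,54 \right)} - 33117} = \frac{\sqrt{13063 - 19880} + 0}{215 - 33117} = \frac{\sqrt{-6817} + 0}{-32902} = \left(i \sqrt{6817} + 0\right) \left(- \frac{1}{32902}\right) = i \sqrt{6817} \left(- \frac{1}{32902}\right) = - \frac{i \sqrt{6817}}{32902}$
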